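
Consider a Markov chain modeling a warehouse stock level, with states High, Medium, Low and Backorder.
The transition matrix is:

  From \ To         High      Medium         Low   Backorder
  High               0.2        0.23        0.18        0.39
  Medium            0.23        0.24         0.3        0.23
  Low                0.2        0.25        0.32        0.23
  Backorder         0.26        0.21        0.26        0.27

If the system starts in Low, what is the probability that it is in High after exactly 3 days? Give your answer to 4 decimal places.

Propagate the distribution vector 3 days from Low.
After 0 days: (0.0000, 0.0000, 1.0000, 0.0000)
After 1 day: (0.2000, 0.2500, 0.3200, 0.2300)
After 2 days: (0.2213, 0.2343, 0.2732, 0.2712)
After 3 days: (0.2233, 0.2324, 0.2681, 0.2763)
P(in High after 3 days) = 0.2233

0.2233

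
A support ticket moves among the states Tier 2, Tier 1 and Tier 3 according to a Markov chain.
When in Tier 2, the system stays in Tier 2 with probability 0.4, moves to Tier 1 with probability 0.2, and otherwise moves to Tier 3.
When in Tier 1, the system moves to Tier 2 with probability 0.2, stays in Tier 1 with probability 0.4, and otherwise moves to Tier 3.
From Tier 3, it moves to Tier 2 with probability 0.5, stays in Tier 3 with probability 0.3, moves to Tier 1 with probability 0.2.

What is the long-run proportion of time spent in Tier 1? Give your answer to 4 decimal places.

0.2500

Let the stationary distribution be π with π = πP and π_1 + π_2 + π_3 = 1.
π_1 = 0.4·π_1 + 0.2·π_2 + 0.5·π_3
π_2 = 0.2·π_1 + 0.4·π_2 + 0.2·π_3
Solving with the normalization constraint gives π = (0.3864, 0.2500, 0.3636).
So the stationary probability of Tier 1 is 0.2500.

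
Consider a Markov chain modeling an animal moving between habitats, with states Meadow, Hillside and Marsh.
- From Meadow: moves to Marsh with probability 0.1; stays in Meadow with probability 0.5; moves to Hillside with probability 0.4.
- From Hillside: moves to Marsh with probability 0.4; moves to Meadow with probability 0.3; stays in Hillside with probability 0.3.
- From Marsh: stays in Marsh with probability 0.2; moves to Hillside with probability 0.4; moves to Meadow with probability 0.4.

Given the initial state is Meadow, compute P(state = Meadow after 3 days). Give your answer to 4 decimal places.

Propagate the distribution vector 3 days from Meadow.
After 0 days: (1.0000, 0.0000, 0.0000)
After 1 day: (0.5000, 0.4000, 0.1000)
After 2 days: (0.4100, 0.3600, 0.2300)
After 3 days: (0.4050, 0.3640, 0.2310)
P(in Meadow after 3 days) = 0.4050

0.4050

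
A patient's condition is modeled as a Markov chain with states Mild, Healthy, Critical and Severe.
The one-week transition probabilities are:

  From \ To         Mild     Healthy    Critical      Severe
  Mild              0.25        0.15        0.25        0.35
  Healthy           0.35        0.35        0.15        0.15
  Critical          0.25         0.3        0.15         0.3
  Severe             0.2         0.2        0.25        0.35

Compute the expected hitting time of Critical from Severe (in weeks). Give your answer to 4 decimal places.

Let t(s) be the expected number of weeks to first reach Critical from state s, with t(Critical) = 0. Conditioning on the first week:
t(Mild) = 1 + 0.25·t(Mild) + 0.15·t(Healthy) + 0.35·t(Severe)
t(Healthy) = 1 + 0.35·t(Mild) + 0.35·t(Healthy) + 0.15·t(Severe)
t(Severe) = 1 + 0.2·t(Mild) + 0.2·t(Healthy) + 0.35·t(Severe)
Solving: t(Mild) = 4.3607, t(Healthy) = 4.8991, t(Severe) = 4.3876.
Expected weeks from Severe to Critical: 4.3876.

4.3876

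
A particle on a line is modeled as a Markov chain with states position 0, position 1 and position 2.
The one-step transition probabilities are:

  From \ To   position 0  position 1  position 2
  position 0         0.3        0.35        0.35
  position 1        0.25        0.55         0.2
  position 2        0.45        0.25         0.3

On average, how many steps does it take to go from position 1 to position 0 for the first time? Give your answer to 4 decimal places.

3.3962

Let t(s) be the expected number of steps to first reach position 0 from state s, with t(position 0) = 0. Conditioning on the first step:
t(position 1) = 1 + 0.55·t(position 1) + 0.2·t(position 2)
t(position 2) = 1 + 0.25·t(position 1) + 0.3·t(position 2)
Solving: t(position 1) = 3.3962, t(position 2) = 2.6415.
Expected steps from position 1 to position 0: 3.3962.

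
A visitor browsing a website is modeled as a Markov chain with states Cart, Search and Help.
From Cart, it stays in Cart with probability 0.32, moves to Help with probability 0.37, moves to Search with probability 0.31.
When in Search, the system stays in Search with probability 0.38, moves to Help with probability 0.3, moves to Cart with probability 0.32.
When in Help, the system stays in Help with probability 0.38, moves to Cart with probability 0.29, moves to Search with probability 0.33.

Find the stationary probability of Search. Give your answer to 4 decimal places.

Let the stationary distribution be π with π = πP and π_1 + π_2 + π_3 = 1.
π_1 = 0.32·π_1 + 0.32·π_2 + 0.29·π_3
π_2 = 0.31·π_1 + 0.38·π_2 + 0.33·π_3
Solving with the normalization constraint gives π = (0.3095, 0.3409, 0.3496).
So the stationary probability of Search is 0.3409.

0.3409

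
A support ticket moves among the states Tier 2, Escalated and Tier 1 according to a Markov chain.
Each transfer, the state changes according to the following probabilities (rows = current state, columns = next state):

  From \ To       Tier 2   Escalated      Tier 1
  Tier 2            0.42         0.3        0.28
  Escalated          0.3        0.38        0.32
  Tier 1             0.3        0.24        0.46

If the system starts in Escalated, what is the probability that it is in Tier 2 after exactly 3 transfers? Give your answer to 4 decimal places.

0.3403

Propagate the distribution vector 3 transfers from Escalated.
After 0 transfers: (0.0000, 1.0000, 0.0000)
After 1 transfer: (0.3000, 0.3800, 0.3200)
After 2 transfers: (0.3360, 0.3112, 0.3528)
After 3 transfers: (0.3403, 0.3037, 0.3560)
P(in Tier 2 after 3 transfers) = 0.3403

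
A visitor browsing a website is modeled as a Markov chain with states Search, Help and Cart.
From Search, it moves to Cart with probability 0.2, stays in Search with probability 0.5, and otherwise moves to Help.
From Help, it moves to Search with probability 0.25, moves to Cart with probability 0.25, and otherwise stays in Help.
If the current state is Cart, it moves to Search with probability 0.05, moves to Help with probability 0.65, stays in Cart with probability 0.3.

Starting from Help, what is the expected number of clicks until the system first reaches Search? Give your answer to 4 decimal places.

5.0667

Let t(s) be the expected number of clicks to first reach Search from state s, with t(Search) = 0. Conditioning on the first click:
t(Help) = 1 + 0.5·t(Help) + 0.25·t(Cart)
t(Cart) = 1 + 0.65·t(Help) + 0.3·t(Cart)
Solving: t(Help) = 5.0667, t(Cart) = 6.1333.
Expected clicks from Help to Search: 5.0667.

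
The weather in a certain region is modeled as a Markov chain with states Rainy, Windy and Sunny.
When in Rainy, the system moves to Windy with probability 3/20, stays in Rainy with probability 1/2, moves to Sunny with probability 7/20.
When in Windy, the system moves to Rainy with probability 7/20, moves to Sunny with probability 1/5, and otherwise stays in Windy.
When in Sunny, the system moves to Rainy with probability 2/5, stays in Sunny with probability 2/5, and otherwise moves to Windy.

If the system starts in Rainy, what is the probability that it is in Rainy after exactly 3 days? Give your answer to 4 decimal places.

0.4336

Propagate the distribution vector 3 days from Rainy.
After 0 days: (1.0000, 0.0000, 0.0000)
After 1 day: (0.5000, 0.1500, 0.3500)
After 2 days: (0.4425, 0.2125, 0.3450)
After 3 days: (0.4336, 0.2310, 0.3354)
P(in Rainy after 3 days) = 0.4336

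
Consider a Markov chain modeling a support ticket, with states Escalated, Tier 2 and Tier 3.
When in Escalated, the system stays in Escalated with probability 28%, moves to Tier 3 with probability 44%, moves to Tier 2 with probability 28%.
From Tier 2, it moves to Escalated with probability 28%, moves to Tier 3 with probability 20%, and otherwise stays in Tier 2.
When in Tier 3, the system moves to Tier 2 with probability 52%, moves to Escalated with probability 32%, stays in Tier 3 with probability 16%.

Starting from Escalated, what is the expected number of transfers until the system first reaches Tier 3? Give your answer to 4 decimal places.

2.8443

Let t(s) be the expected number of transfers to first reach Tier 3 from state s, with t(Tier 3) = 0. Conditioning on the first transfer:
t(Escalated) = 1 + 0.28·t(Escalated) + 0.28·t(Tier 2)
t(Tier 2) = 1 + 0.28·t(Escalated) + 0.52·t(Tier 2)
Solving: t(Escalated) = 2.8443, t(Tier 2) = 3.7425.
Expected transfers from Escalated to Tier 3: 2.8443.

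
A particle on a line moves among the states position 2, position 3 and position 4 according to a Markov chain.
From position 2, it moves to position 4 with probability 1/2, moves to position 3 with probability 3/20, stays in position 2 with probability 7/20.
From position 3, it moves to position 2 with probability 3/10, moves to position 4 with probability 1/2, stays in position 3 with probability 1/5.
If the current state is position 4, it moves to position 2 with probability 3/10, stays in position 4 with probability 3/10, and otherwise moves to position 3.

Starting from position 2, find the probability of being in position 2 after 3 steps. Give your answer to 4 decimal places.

0.3159

Propagate the distribution vector 3 steps from position 2.
After 0 steps: (1.0000, 0.0000, 0.0000)
After 1 step: (0.3500, 0.1500, 0.5000)
After 2 steps: (0.3175, 0.2825, 0.4000)
After 3 steps: (0.3159, 0.2641, 0.4200)
P(in position 2 after 3 steps) = 0.3159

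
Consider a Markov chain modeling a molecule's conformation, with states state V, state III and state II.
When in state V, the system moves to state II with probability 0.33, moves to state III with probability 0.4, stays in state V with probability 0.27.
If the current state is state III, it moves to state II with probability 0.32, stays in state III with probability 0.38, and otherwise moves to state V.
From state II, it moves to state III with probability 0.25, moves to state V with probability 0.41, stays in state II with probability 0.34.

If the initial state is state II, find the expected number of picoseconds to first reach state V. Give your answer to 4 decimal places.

Let t(s) be the expected number of picoseconds to first reach state V from state s, with t(state V) = 0. Conditioning on the first picosecond:
t(state III) = 1 + 0.38·t(state III) + 0.32·t(state II)
t(state II) = 1 + 0.25·t(state III) + 0.34·t(state II)
Solving: t(state III) = 2.9769, t(state II) = 2.6428.
Expected picoseconds from state II to state V: 2.6428.

2.6428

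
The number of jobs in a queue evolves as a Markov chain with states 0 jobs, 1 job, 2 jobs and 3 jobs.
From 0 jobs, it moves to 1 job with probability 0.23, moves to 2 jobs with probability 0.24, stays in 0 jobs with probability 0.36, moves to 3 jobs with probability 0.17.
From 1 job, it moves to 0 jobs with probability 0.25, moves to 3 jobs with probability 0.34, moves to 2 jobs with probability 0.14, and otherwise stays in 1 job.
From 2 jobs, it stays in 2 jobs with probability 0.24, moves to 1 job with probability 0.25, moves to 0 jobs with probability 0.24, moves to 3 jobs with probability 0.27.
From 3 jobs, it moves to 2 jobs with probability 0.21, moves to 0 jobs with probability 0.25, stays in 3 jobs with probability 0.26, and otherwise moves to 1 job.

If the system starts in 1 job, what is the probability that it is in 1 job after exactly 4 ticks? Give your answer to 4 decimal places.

Propagate the distribution vector 4 ticks from 1 job.
After 0 ticks: (0.0000, 1.0000, 0.0000, 0.0000)
After 1 tick: (0.2500, 0.2700, 0.1400, 0.3400)
After 2 ticks: (0.2761, 0.2606, 0.2028, 0.2605)
After 3 ticks: (0.2783, 0.2575, 0.2061, 0.2580)
After 4 ticks: (0.2786, 0.2573, 0.2065, 0.2576)
P(in 1 job after 4 ticks) = 0.2573

0.2573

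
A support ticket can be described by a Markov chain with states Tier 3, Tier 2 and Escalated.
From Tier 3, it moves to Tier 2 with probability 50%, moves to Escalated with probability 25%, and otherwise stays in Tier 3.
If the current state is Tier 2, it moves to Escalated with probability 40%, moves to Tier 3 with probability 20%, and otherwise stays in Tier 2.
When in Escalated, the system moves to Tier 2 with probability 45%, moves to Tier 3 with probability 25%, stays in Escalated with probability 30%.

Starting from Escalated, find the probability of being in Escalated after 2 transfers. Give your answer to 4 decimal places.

Sum over the intermediate state after 1 transfer:
P = P(Escalated→Tier 3)·P(Tier 3→Escalated) + P(Escalated→Tier 2)·P(Tier 2→Escalated) + P(Escalated→Escalated)·P(Escalated→Escalated)
  = 0.25×0.25 + 0.45×0.4 + 0.3×0.3
  = 0.0625 + 0.1800 + 0.0900 = 0.3325

0.3325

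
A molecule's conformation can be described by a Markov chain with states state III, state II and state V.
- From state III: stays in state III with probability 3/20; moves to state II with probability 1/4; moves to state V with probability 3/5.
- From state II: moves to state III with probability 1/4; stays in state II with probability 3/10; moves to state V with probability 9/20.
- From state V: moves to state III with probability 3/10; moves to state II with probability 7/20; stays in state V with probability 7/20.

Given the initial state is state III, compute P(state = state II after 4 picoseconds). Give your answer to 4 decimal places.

0.3102

Propagate the distribution vector 4 picoseconds from state III.
After 0 picoseconds: (1.0000, 0.0000, 0.0000)
After 1 picosecond: (0.1500, 0.2500, 0.6000)
After 2 picoseconds: (0.2650, 0.3225, 0.4125)
After 3 picoseconds: (0.2441, 0.3074, 0.4485)
After 4 picoseconds: (0.2480, 0.3102, 0.4418)
P(in state II after 4 picoseconds) = 0.3102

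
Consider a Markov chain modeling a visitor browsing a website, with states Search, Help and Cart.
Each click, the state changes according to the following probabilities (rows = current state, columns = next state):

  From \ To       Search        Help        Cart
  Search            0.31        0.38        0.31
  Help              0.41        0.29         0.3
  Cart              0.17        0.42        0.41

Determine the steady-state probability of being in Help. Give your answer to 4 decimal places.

0.3611

Let the stationary distribution be π with π = πP and π_1 + π_2 + π_3 = 1.
π_1 = 0.31·π_1 + 0.41·π_2 + 0.17·π_3
π_2 = 0.38·π_1 + 0.29·π_2 + 0.42·π_3
Solving with the normalization constraint gives π = (0.2985, 0.3611, 0.3404).
So the stationary probability of Help is 0.3611.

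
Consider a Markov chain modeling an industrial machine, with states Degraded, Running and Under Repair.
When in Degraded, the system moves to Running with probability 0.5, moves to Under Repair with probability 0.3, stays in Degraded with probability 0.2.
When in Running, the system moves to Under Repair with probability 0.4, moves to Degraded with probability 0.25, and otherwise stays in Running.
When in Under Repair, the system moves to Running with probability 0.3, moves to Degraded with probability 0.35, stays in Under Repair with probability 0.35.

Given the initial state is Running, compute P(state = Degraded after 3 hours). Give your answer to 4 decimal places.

0.2716

Propagate the distribution vector 3 hours from Running.
After 0 hours: (0.0000, 1.0000, 0.0000)
After 1 hour: (0.2500, 0.3500, 0.4000)
After 2 hours: (0.2775, 0.3675, 0.3550)
After 3 hours: (0.2716, 0.3739, 0.3545)
P(in Degraded after 3 hours) = 0.2716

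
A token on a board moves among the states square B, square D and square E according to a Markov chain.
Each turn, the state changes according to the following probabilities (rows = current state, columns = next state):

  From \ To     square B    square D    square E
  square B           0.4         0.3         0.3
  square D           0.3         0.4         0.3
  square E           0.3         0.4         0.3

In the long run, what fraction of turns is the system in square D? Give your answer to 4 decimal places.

Let the stationary distribution be π with π = πP and π_1 + π_2 + π_3 = 1.
π_1 = 0.4·π_1 + 0.3·π_2 + 0.3·π_3
π_2 = 0.3·π_1 + 0.4·π_2 + 0.4·π_3
Solving with the normalization constraint gives π = (0.3333, 0.3667, 0.3000).
So the stationary probability of square D is 0.3667.

0.3667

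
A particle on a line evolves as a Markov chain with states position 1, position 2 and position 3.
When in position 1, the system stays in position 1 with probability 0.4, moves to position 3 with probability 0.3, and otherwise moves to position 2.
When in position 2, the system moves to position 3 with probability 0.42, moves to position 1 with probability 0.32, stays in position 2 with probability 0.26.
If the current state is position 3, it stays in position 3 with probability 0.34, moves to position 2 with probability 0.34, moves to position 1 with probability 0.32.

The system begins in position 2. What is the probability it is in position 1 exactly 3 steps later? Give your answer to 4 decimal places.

0.3476

Propagate the distribution vector 3 steps from position 2.
After 0 steps: (0.0000, 1.0000, 0.0000)
After 1 step: (0.3200, 0.2600, 0.4200)
After 2 steps: (0.3456, 0.3064, 0.3480)
After 3 steps: (0.3476, 0.3017, 0.3507)
P(in position 1 after 3 steps) = 0.3476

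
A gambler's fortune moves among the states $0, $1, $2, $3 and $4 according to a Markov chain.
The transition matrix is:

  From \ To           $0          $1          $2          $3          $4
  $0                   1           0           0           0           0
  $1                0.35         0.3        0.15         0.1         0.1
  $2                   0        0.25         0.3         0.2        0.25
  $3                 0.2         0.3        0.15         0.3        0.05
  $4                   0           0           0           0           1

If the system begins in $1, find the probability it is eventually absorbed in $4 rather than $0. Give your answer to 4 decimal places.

0.3092

Let h(s) be the probability of absorption at $4 starting from transient state s. Then h($4) = 1 and h($0) = 0. By first-step analysis:
h($1) = 0.35·0 + 0.3·h($1) + 0.15·h($2) + 0.1·h($3) + 0.1·1
h($2) = 0.25·h($1) + 0.3·h($2) + 0.2·h($3) + 0.25·1
h($3) = 0.2·0 + 0.3·h($1) + 0.15·h($2) + 0.3·h($3) + 0.05·1
Solving: h($1) = 0.3092, h($2) = 0.5601, h($3) = 0.3240.
Starting from $1, the probability is 0.3092.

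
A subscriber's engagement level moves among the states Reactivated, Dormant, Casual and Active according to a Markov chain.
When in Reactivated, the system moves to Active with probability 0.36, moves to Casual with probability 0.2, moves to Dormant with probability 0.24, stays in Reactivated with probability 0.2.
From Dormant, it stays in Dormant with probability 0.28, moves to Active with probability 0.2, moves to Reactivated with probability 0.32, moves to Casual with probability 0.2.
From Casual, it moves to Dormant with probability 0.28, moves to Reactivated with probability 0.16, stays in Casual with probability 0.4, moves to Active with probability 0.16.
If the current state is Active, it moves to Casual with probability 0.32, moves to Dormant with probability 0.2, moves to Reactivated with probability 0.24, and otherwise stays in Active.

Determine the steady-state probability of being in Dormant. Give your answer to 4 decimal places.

0.2521

Let the stationary distribution be π with π = πP and π_1 + π_2 + π_3 + π_4 = 1.
π_1 = 0.2·π_1 + 0.32·π_2 + 0.16·π_3 + 0.24·π_4
π_2 = 0.24·π_1 + 0.28·π_2 + 0.28·π_3 + 0.2·π_4
π_3 = 0.2·π_1 + 0.2·π_2 + 0.4·π_3 + 0.32·π_4
Solving with the normalization constraint gives π = (0.2282, 0.2521, 0.2852, 0.2345).
So the stationary probability of Dormant is 0.2521.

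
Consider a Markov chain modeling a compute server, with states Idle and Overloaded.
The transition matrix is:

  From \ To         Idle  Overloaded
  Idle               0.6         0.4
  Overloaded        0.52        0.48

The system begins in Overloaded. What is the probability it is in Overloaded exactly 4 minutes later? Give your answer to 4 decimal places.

0.4348

Propagate the distribution vector 4 minutes from Overloaded.
After 0 minutes: (0.0000, 1.0000)
After 1 minute: (0.5200, 0.4800)
After 2 minutes: (0.5616, 0.4384)
After 3 minutes: (0.5649, 0.4351)
After 4 minutes: (0.5652, 0.4348)
P(in Overloaded after 4 minutes) = 0.4348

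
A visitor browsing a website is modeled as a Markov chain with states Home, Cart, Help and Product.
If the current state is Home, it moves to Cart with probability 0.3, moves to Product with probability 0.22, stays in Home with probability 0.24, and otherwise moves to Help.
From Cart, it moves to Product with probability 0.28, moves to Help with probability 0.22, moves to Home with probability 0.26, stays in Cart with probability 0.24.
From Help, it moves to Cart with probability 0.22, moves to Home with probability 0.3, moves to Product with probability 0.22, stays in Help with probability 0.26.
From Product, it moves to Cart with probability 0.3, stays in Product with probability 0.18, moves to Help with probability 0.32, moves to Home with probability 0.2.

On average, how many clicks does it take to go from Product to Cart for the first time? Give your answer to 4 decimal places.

3.6064

Let t(s) be the expected number of clicks to first reach Cart from state s, with t(Cart) = 0. Conditioning on the first click:
t(Home) = 1 + 0.24·t(Home) + 0.24·t(Help) + 0.22·t(Product)
t(Help) = 1 + 0.3·t(Home) + 0.26·t(Help) + 0.22·t(Product)
t(Product) = 1 + 0.2·t(Home) + 0.32·t(Help) + 0.18·t(Product)
Solving: t(Home) = 3.5839, t(Help) = 3.8764, t(Product) = 3.6064.
Expected clicks from Product to Cart: 3.6064.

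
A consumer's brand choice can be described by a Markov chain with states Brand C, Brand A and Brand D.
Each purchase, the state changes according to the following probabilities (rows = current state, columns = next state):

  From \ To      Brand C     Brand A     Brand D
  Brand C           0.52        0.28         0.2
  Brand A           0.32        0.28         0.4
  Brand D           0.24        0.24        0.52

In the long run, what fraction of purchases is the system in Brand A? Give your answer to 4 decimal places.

0.2651

Let the stationary distribution be π with π = πP and π_1 + π_2 + π_3 = 1.
π_1 = 0.52·π_1 + 0.32·π_2 + 0.24·π_3
π_2 = 0.28·π_1 + 0.28·π_2 + 0.24·π_3
Solving with the normalization constraint gives π = (0.3628, 0.2651, 0.3721).
So the stationary probability of Brand A is 0.2651.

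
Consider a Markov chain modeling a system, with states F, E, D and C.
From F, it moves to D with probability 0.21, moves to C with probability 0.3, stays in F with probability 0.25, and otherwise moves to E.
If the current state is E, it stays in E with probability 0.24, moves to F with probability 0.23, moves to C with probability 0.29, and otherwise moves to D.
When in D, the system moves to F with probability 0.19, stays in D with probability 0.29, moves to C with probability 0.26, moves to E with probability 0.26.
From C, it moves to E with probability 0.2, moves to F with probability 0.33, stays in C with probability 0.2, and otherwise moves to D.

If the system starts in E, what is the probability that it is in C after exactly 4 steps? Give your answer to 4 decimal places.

Propagate the distribution vector 4 steps from E.
After 0 steps: (0.0000, 1.0000, 0.0000, 0.0000)
After 1 step: (0.2300, 0.2400, 0.2400, 0.2900)
After 2 steps: (0.2540, 0.2332, 0.2538, 0.2590)
After 3 steps: (0.2508, 0.2347, 0.2528, 0.2616)
After 4 steps: (0.2511, 0.2346, 0.2530, 0.2614)
P(in C after 4 steps) = 0.2614

0.2614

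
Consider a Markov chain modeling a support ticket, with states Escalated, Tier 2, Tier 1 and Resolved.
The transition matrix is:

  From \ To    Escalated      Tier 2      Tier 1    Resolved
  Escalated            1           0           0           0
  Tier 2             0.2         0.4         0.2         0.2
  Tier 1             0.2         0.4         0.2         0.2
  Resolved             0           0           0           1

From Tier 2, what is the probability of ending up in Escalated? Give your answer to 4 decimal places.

Let h(s) be the probability of absorption at Escalated starting from transient state s. Then h(Escalated) = 1 and h(Resolved) = 0. By first-step analysis:
h(Tier 2) = 0.2·1 + 0.4·h(Tier 2) + 0.2·h(Tier 1) + 0.2·0
h(Tier 1) = 0.2·1 + 0.4·h(Tier 2) + 0.2·h(Tier 1) + 0.2·0
Solving: h(Tier 2) = 0.5000, h(Tier 1) = 0.5000.
Starting from Tier 2, the probability is 0.5000.

0.5000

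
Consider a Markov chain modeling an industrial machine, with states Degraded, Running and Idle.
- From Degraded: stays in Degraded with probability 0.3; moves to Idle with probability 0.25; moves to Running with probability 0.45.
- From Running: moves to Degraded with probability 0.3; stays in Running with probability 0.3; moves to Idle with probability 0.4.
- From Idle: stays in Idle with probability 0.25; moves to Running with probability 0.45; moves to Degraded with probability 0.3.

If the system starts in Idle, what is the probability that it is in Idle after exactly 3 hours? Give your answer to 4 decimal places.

Propagate the distribution vector 3 hours from Idle.
After 0 hours: (0.0000, 0.0000, 1.0000)
After 1 hour: (0.3000, 0.4500, 0.2500)
After 2 hours: (0.3000, 0.3825, 0.3175)
After 3 hours: (0.3000, 0.3926, 0.3074)
P(in Idle after 3 hours) = 0.3074

0.3074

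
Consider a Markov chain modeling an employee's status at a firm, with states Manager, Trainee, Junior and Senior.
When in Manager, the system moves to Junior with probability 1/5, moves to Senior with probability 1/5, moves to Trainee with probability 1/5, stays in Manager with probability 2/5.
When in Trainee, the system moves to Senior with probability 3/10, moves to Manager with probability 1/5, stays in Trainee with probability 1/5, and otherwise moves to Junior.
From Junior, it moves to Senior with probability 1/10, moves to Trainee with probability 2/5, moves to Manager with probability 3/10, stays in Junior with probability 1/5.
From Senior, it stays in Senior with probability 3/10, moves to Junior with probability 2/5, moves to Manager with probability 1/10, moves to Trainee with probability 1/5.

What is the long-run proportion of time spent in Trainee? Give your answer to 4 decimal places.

Let the stationary distribution be π with π = πP and π_1 + π_2 + π_3 + π_4 = 1.
π_1 = 0.4·π_1 + 0.2·π_2 + 0.3·π_3 + 0.1·π_4
π_2 = 0.2·π_1 + 0.2·π_2 + 0.4·π_3 + 0.2·π_4
π_3 = 0.2·π_1 + 0.3·π_2 + 0.2·π_3 + 0.4·π_4
Solving with the normalization constraint gives π = (0.2561, 0.2539, 0.2695, 0.2205).
So the stationary probability of Trainee is 0.2539.

0.2539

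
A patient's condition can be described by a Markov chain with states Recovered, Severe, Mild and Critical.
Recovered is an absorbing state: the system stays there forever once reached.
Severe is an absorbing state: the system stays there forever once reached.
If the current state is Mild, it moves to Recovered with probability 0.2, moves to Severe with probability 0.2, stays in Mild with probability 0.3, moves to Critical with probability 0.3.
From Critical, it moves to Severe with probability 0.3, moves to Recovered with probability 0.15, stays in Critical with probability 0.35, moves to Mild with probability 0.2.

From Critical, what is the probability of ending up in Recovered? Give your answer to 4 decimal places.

0.3671

Let h(s) be the probability of absorption at Recovered starting from transient state s. Then h(Recovered) = 1 and h(Severe) = 0. By first-step analysis:
h(Mild) = 0.2·1 + 0.2·0 + 0.3·h(Mild) + 0.3·h(Critical)
h(Critical) = 0.15·1 + 0.3·0 + 0.2·h(Mild) + 0.35·h(Critical)
Solving: h(Mild) = 0.4430, h(Critical) = 0.3671.
Starting from Critical, the probability is 0.3671.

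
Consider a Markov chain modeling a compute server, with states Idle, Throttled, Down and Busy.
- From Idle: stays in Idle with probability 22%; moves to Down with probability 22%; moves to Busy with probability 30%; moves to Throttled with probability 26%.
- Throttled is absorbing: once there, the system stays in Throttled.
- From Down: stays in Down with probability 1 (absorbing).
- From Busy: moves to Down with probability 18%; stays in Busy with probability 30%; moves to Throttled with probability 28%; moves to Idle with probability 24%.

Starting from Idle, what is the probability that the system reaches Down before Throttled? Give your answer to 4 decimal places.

Let h(s) be the probability of absorption at Down starting from transient state s. Then h(Down) = 1 and h(Throttled) = 0. By first-step analysis:
h(Idle) = 0.22·h(Idle) + 0.26·0 + 0.22·1 + 0.3·h(Busy)
h(Busy) = 0.24·h(Idle) + 0.28·0 + 0.18·1 + 0.3·h(Busy)
Solving: h(Idle) = 0.4388, h(Busy) = 0.4076.
Starting from Idle, the probability is 0.4388.

0.4388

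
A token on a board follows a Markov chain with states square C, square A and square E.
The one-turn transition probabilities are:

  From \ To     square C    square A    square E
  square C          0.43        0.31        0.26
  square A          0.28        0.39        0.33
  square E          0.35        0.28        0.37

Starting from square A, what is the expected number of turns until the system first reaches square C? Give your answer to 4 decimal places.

3.2888

Let t(s) be the expected number of turns to first reach square C from state s, with t(square C) = 0. Conditioning on the first turn:
t(square A) = 1 + 0.39·t(square A) + 0.33·t(square E)
t(square E) = 1 + 0.28·t(square A) + 0.37·t(square E)
Solving: t(square A) = 3.2888, t(square E) = 3.0490.
Expected turns from square A to square C: 3.2888.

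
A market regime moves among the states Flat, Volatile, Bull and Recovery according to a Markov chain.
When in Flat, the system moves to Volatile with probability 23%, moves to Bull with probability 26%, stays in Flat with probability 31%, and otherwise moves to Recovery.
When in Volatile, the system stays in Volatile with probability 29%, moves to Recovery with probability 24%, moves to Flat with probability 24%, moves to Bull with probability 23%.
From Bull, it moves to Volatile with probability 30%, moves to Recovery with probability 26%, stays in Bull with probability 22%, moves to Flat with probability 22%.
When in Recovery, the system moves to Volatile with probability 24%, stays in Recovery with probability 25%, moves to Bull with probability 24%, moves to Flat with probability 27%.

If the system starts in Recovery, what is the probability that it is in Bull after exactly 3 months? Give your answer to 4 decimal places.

Propagate the distribution vector 3 months from Recovery.
After 0 months: (0.0000, 0.0000, 0.0000, 1.0000)
After 1 month: (0.2700, 0.2400, 0.2400, 0.2500)
After 2 months: (0.2616, 0.2637, 0.2382, 0.2365)
After 3 months: (0.2606, 0.2649, 0.2378, 0.2367)
P(in Bull after 3 months) = 0.2378

0.2378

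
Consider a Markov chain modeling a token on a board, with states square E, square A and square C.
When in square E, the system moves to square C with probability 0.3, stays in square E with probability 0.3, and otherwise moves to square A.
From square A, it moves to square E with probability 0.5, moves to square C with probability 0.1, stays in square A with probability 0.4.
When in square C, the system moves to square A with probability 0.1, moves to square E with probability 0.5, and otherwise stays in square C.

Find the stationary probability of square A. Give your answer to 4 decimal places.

0.3214

Let the stationary distribution be π with π = πP and π_1 + π_2 + π_3 = 1.
π_1 = 0.3·π_1 + 0.5·π_2 + 0.5·π_3
π_2 = 0.4·π_1 + 0.4·π_2 + 0.1·π_3
Solving with the normalization constraint gives π = (0.4167, 0.3214, 0.2619).
So the stationary probability of square A is 0.3214.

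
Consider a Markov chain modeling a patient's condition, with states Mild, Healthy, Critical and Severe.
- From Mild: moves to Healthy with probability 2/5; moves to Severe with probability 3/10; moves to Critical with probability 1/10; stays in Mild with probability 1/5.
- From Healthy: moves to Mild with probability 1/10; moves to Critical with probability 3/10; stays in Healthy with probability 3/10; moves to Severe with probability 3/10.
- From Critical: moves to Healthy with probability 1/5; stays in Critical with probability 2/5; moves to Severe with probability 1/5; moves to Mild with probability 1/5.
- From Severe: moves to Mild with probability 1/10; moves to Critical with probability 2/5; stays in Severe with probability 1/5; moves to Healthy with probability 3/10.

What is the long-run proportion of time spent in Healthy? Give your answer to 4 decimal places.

Let the stationary distribution be π with π = πP and π_1 + π_2 + π_3 + π_4 = 1.
π_1 = 0.2·π_1 + 0.1·π_2 + 0.2·π_3 + 0.1·π_4
π_2 = 0.4·π_1 + 0.3·π_2 + 0.2·π_3 + 0.3·π_4
π_3 = 0.1·π_1 + 0.3·π_2 + 0.4·π_3 + 0.4·π_4
Solving with the normalization constraint gives π = (0.1475, 0.2820, 0.3275, 0.2430).
So the stationary probability of Healthy is 0.2820.

0.2820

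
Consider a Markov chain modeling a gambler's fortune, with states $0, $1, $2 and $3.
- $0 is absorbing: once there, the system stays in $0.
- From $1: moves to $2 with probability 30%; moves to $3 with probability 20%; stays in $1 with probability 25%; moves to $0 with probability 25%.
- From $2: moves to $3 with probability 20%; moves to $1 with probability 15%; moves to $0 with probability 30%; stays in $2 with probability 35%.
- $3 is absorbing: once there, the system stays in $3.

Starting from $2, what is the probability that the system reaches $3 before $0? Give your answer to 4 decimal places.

Let h(s) be the probability of absorption at $3 starting from transient state s. Then h($3) = 1 and h($0) = 0. By first-step analysis:
h($1) = 0.25·0 + 0.25·h($1) + 0.3·h($2) + 0.2·1
h($2) = 0.3·0 + 0.15·h($1) + 0.35·h($2) + 0.2·1
Solving: h($1) = 0.4294, h($2) = 0.4068.
Starting from $2, the probability is 0.4068.

0.4068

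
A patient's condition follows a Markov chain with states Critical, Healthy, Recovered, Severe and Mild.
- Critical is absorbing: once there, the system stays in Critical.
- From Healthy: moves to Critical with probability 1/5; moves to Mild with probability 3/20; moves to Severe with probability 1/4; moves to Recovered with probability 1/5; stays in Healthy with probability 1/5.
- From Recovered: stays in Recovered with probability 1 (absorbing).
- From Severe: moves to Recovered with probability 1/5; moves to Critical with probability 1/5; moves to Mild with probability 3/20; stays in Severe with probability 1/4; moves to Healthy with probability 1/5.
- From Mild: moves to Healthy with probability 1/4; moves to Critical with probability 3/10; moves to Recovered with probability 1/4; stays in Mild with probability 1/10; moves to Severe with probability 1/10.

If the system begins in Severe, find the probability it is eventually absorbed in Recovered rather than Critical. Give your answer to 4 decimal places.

Let h(s) be the probability of absorption at Recovered starting from transient state s. Then h(Recovered) = 1 and h(Critical) = 0. By first-step analysis:
h(Healthy) = 0.2·0 + 0.2·h(Healthy) + 0.2·1 + 0.25·h(Severe) + 0.15·h(Mild)
h(Severe) = 0.2·0 + 0.2·h(Healthy) + 0.2·1 + 0.25·h(Severe) + 0.15·h(Mild)
h(Mild) = 0.3·0 + 0.25·h(Healthy) + 0.25·1 + 0.1·h(Severe) + 0.1·h(Mild)
Solving: h(Healthy) = 0.4915, h(Severe) = 0.4915, h(Mild) = 0.4689.
Starting from Severe, the probability is 0.4915.

0.4915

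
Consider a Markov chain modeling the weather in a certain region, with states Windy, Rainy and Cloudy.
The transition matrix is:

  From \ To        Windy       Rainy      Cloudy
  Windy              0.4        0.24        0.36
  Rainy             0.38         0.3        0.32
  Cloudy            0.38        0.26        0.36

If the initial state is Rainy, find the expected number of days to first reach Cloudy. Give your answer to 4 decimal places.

2.9805

Let t(s) be the expected number of days to first reach Cloudy from state s, with t(Cloudy) = 0. Conditioning on the first day:
t(Windy) = 1 + 0.4·t(Windy) + 0.24·t(Rainy)
t(Rainy) = 1 + 0.38·t(Windy) + 0.3·t(Rainy)
Solving: t(Windy) = 2.8589, t(Rainy) = 2.9805.
Expected days from Rainy to Cloudy: 2.9805.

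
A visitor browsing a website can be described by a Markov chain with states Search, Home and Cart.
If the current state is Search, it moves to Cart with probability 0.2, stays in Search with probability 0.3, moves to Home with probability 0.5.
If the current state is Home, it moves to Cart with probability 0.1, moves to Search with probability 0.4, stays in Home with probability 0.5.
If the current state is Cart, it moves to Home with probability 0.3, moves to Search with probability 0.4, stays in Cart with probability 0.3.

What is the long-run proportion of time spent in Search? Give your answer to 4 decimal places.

0.3636

Let the stationary distribution be π with π = πP and π_1 + π_2 + π_3 = 1.
π_1 = 0.3·π_1 + 0.4·π_2 + 0.4·π_3
π_2 = 0.5·π_1 + 0.5·π_2 + 0.3·π_3
Solving with the normalization constraint gives π = (0.3636, 0.4659, 0.1705).
So the stationary probability of Search is 0.3636.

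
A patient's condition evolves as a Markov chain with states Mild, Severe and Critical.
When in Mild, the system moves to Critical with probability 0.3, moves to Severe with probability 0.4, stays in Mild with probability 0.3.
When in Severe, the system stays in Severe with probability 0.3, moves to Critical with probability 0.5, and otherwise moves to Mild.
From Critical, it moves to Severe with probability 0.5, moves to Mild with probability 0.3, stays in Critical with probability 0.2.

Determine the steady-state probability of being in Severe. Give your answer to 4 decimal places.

Let the stationary distribution be π with π = πP and π_1 + π_2 + π_3 = 1.
π_1 = 0.3·π_1 + 0.2·π_2 + 0.3·π_3
π_2 = 0.4·π_1 + 0.3·π_2 + 0.5·π_3
Solving with the normalization constraint gives π = (0.2605, 0.3950, 0.3445).
So the stationary probability of Severe is 0.3950.

0.3950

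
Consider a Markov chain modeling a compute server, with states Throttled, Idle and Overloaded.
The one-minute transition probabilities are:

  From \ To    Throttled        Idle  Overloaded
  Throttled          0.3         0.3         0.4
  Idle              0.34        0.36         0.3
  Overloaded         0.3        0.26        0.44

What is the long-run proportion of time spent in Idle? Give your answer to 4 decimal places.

Let the stationary distribution be π with π = πP and π_1 + π_2 + π_3 = 1.
π_1 = 0.3·π_1 + 0.34·π_2 + 0.3·π_3
π_2 = 0.3·π_1 + 0.36·π_2 + 0.26·π_3
Solving with the normalization constraint gives π = (0.3121, 0.3028, 0.3851).
So the stationary probability of Idle is 0.3028.

0.3028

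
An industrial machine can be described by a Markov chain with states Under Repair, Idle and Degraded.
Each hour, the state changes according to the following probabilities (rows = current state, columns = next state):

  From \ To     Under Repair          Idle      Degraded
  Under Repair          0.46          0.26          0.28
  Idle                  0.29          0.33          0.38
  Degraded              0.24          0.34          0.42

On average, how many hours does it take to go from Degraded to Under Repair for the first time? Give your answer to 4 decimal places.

Let t(s) be the expected number of hours to first reach Under Repair from state s, with t(Under Repair) = 0. Conditioning on the first hour:
t(Idle) = 1 + 0.33·t(Idle) + 0.38·t(Degraded)
t(Degraded) = 1 + 0.34·t(Idle) + 0.42·t(Degraded)
Solving: t(Idle) = 3.7008, t(Degraded) = 3.8936.
Expected hours from Degraded to Under Repair: 3.8936.

3.8936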